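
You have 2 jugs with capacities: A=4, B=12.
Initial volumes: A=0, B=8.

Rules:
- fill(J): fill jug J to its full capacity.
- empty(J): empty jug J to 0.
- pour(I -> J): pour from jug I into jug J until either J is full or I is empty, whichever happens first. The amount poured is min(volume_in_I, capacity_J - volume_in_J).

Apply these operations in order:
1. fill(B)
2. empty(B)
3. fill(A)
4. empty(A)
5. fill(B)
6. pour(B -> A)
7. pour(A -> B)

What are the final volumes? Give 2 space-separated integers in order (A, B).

Step 1: fill(B) -> (A=0 B=12)
Step 2: empty(B) -> (A=0 B=0)
Step 3: fill(A) -> (A=4 B=0)
Step 4: empty(A) -> (A=0 B=0)
Step 5: fill(B) -> (A=0 B=12)
Step 6: pour(B -> A) -> (A=4 B=8)
Step 7: pour(A -> B) -> (A=0 B=12)

Answer: 0 12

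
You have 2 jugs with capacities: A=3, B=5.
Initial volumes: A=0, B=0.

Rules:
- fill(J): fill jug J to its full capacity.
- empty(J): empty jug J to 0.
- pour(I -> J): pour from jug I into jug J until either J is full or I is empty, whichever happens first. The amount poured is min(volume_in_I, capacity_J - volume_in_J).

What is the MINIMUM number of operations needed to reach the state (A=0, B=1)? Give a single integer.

Answer: 6

Derivation:
BFS from (A=0, B=0). One shortest path:
  1. fill(A) -> (A=3 B=0)
  2. pour(A -> B) -> (A=0 B=3)
  3. fill(A) -> (A=3 B=3)
  4. pour(A -> B) -> (A=1 B=5)
  5. empty(B) -> (A=1 B=0)
  6. pour(A -> B) -> (A=0 B=1)
Reached target in 6 moves.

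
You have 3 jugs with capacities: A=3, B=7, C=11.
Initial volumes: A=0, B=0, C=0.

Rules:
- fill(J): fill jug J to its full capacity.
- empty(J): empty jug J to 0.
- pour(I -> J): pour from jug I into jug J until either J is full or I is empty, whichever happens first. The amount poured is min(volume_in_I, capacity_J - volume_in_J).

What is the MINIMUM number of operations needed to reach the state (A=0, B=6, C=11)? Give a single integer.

Answer: 5

Derivation:
BFS from (A=0, B=0, C=0). One shortest path:
  1. fill(A) -> (A=3 B=0 C=0)
  2. fill(C) -> (A=3 B=0 C=11)
  3. pour(A -> B) -> (A=0 B=3 C=11)
  4. fill(A) -> (A=3 B=3 C=11)
  5. pour(A -> B) -> (A=0 B=6 C=11)
Reached target in 5 moves.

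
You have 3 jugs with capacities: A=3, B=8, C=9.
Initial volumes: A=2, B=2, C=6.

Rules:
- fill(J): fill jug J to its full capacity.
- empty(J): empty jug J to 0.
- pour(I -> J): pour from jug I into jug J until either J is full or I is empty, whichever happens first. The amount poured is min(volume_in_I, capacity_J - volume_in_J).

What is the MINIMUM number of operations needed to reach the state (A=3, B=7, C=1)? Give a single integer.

BFS from (A=2, B=2, C=6). One shortest path:
  1. empty(B) -> (A=2 B=0 C=6)
  2. fill(C) -> (A=2 B=0 C=9)
  3. pour(C -> B) -> (A=2 B=8 C=1)
  4. pour(B -> A) -> (A=3 B=7 C=1)
Reached target in 4 moves.

Answer: 4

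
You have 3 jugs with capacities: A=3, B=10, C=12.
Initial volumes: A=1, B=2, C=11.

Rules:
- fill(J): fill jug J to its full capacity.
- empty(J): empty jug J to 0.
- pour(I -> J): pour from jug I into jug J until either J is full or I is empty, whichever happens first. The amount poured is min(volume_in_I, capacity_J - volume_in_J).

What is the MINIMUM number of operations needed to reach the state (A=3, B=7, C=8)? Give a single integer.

Answer: 5

Derivation:
BFS from (A=1, B=2, C=11). One shortest path:
  1. empty(A) -> (A=0 B=2 C=11)
  2. fill(B) -> (A=0 B=10 C=11)
  3. pour(B -> A) -> (A=3 B=7 C=11)
  4. empty(A) -> (A=0 B=7 C=11)
  5. pour(C -> A) -> (A=3 B=7 C=8)
Reached target in 5 moves.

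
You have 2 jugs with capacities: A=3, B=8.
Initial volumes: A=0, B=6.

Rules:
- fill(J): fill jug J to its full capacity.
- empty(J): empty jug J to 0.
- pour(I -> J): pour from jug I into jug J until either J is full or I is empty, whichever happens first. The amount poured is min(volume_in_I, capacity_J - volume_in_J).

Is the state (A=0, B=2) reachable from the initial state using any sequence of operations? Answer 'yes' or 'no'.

BFS from (A=0, B=6):
  1. fill(B) -> (A=0 B=8)
  2. pour(B -> A) -> (A=3 B=5)
  3. empty(A) -> (A=0 B=5)
  4. pour(B -> A) -> (A=3 B=2)
  5. empty(A) -> (A=0 B=2)
Target reached → yes.

Answer: yes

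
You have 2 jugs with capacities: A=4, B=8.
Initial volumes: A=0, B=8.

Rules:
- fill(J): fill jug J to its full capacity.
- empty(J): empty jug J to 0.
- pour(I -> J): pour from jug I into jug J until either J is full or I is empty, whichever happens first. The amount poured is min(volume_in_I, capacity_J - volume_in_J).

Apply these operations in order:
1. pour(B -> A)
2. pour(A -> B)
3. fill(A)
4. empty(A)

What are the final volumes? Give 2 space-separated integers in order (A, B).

Answer: 0 8

Derivation:
Step 1: pour(B -> A) -> (A=4 B=4)
Step 2: pour(A -> B) -> (A=0 B=8)
Step 3: fill(A) -> (A=4 B=8)
Step 4: empty(A) -> (A=0 B=8)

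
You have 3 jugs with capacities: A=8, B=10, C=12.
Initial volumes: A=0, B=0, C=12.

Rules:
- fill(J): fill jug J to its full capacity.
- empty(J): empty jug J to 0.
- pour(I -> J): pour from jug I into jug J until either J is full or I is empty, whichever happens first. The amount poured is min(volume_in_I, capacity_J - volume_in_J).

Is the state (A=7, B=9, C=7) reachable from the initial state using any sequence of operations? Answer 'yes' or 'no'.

Answer: no

Derivation:
BFS explored all 150 reachable states.
Reachable set includes: (0,0,0), (0,0,2), (0,0,4), (0,0,6), (0,0,8), (0,0,10), (0,0,12), (0,2,0), (0,2,2), (0,2,4), (0,2,6), (0,2,8) ...
Target (A=7, B=9, C=7) not in reachable set → no.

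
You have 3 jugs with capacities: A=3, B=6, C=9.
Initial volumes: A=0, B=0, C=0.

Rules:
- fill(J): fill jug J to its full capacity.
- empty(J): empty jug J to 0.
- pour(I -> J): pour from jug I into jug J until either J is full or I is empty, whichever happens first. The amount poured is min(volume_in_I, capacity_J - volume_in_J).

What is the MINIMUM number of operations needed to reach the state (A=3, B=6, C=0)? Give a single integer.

Answer: 2

Derivation:
BFS from (A=0, B=0, C=0). One shortest path:
  1. fill(A) -> (A=3 B=0 C=0)
  2. fill(B) -> (A=3 B=6 C=0)
Reached target in 2 moves.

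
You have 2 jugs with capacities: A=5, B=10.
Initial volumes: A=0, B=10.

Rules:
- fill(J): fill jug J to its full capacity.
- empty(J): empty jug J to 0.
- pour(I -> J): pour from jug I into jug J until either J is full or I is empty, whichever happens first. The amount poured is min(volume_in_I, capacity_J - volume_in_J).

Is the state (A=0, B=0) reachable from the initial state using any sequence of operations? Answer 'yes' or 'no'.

BFS from (A=0, B=10):
  1. empty(B) -> (A=0 B=0)
Target reached → yes.

Answer: yes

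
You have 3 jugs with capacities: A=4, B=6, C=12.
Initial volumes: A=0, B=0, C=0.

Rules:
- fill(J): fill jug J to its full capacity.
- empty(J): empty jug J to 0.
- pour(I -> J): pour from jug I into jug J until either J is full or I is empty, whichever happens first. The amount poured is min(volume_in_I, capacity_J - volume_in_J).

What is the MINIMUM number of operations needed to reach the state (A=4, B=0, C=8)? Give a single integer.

Answer: 2

Derivation:
BFS from (A=0, B=0, C=0). One shortest path:
  1. fill(C) -> (A=0 B=0 C=12)
  2. pour(C -> A) -> (A=4 B=0 C=8)
Reached target in 2 moves.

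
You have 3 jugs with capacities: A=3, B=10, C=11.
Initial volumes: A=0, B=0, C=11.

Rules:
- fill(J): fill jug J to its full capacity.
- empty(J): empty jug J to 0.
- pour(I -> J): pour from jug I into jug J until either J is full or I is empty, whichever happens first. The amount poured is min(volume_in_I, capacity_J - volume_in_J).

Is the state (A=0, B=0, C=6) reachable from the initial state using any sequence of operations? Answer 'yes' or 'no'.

Answer: yes

Derivation:
BFS from (A=0, B=0, C=11):
  1. fill(A) -> (A=3 B=0 C=11)
  2. empty(C) -> (A=3 B=0 C=0)
  3. pour(A -> C) -> (A=0 B=0 C=3)
  4. fill(A) -> (A=3 B=0 C=3)
  5. pour(A -> C) -> (A=0 B=0 C=6)
Target reached → yes.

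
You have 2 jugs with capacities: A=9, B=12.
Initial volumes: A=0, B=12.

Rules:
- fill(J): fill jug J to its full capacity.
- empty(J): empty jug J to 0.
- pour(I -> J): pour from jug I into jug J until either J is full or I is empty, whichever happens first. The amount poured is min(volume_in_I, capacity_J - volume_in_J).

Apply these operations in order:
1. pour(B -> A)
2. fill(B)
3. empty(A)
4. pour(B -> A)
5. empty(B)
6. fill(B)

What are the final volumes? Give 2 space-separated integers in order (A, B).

Step 1: pour(B -> A) -> (A=9 B=3)
Step 2: fill(B) -> (A=9 B=12)
Step 3: empty(A) -> (A=0 B=12)
Step 4: pour(B -> A) -> (A=9 B=3)
Step 5: empty(B) -> (A=9 B=0)
Step 6: fill(B) -> (A=9 B=12)

Answer: 9 12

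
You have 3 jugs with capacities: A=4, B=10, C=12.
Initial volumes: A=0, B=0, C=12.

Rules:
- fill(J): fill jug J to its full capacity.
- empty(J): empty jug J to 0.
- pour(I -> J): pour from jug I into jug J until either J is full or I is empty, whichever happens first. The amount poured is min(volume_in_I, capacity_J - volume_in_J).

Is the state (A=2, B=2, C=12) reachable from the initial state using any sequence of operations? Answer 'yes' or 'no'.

Answer: yes

Derivation:
BFS from (A=0, B=0, C=12):
  1. pour(C -> A) -> (A=4 B=0 C=8)
  2. pour(C -> B) -> (A=4 B=8 C=0)
  3. pour(A -> C) -> (A=0 B=8 C=4)
  4. fill(A) -> (A=4 B=8 C=4)
  5. pour(A -> B) -> (A=2 B=10 C=4)
  6. pour(B -> C) -> (A=2 B=2 C=12)
Target reached → yes.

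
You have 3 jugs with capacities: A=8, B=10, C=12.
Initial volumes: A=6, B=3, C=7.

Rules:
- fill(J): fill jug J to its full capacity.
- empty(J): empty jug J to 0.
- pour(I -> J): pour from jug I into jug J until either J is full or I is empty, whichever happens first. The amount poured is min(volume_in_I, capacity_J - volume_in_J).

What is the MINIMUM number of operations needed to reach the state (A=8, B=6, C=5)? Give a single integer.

Answer: 5

Derivation:
BFS from (A=6, B=3, C=7). One shortest path:
  1. fill(C) -> (A=6 B=3 C=12)
  2. pour(C -> B) -> (A=6 B=10 C=5)
  3. empty(B) -> (A=6 B=0 C=5)
  4. pour(A -> B) -> (A=0 B=6 C=5)
  5. fill(A) -> (A=8 B=6 C=5)
Reached target in 5 moves.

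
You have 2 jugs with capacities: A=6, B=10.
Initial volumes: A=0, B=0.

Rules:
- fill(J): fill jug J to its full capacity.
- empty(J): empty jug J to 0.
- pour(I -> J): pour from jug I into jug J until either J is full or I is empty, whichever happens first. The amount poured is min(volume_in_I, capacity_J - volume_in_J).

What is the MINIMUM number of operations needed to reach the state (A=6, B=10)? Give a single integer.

Answer: 2

Derivation:
BFS from (A=0, B=0). One shortest path:
  1. fill(A) -> (A=6 B=0)
  2. fill(B) -> (A=6 B=10)
Reached target in 2 moves.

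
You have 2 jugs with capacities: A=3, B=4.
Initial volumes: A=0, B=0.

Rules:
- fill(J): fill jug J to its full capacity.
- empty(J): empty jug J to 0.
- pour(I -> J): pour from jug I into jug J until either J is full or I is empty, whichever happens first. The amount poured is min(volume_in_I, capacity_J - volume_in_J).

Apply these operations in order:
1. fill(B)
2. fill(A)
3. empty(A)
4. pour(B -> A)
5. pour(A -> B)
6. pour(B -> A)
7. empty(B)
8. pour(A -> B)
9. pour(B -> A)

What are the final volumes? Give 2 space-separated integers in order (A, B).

Step 1: fill(B) -> (A=0 B=4)
Step 2: fill(A) -> (A=3 B=4)
Step 3: empty(A) -> (A=0 B=4)
Step 4: pour(B -> A) -> (A=3 B=1)
Step 5: pour(A -> B) -> (A=0 B=4)
Step 6: pour(B -> A) -> (A=3 B=1)
Step 7: empty(B) -> (A=3 B=0)
Step 8: pour(A -> B) -> (A=0 B=3)
Step 9: pour(B -> A) -> (A=3 B=0)

Answer: 3 0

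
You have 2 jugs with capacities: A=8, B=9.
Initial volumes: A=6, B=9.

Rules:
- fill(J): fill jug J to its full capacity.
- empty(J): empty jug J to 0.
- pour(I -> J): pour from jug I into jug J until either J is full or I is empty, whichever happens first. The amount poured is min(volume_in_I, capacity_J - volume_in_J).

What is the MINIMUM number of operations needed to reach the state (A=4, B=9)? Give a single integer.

Answer: 8

Derivation:
BFS from (A=6, B=9). One shortest path:
  1. empty(B) -> (A=6 B=0)
  2. pour(A -> B) -> (A=0 B=6)
  3. fill(A) -> (A=8 B=6)
  4. pour(A -> B) -> (A=5 B=9)
  5. empty(B) -> (A=5 B=0)
  6. pour(A -> B) -> (A=0 B=5)
  7. fill(A) -> (A=8 B=5)
  8. pour(A -> B) -> (A=4 B=9)
Reached target in 8 moves.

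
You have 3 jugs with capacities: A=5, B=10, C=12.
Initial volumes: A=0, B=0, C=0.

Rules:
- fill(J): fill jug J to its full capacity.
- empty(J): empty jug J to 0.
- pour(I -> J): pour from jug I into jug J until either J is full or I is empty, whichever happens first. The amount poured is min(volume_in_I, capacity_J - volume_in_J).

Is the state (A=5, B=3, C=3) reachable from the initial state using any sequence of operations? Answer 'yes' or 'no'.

BFS from (A=0, B=0, C=0):
  1. fill(A) -> (A=5 B=0 C=0)
  2. fill(B) -> (A=5 B=10 C=0)
  3. pour(B -> C) -> (A=5 B=0 C=10)
  4. fill(B) -> (A=5 B=10 C=10)
  5. pour(A -> C) -> (A=3 B=10 C=12)
  6. empty(C) -> (A=3 B=10 C=0)
  7. pour(B -> C) -> (A=3 B=0 C=10)
  8. fill(B) -> (A=3 B=10 C=10)
  9. pour(B -> C) -> (A=3 B=8 C=12)
  10. empty(C) -> (A=3 B=8 C=0)
  11. pour(A -> C) -> (A=0 B=8 C=3)
  12. pour(B -> A) -> (A=5 B=3 C=3)
Target reached → yes.

Answer: yes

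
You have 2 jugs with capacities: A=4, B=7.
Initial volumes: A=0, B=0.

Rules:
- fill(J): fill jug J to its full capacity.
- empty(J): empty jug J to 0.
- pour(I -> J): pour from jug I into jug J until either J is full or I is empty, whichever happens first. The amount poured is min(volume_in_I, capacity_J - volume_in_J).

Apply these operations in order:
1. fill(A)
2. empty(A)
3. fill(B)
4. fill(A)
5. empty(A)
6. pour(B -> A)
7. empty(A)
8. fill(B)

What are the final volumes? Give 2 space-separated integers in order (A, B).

Answer: 0 7

Derivation:
Step 1: fill(A) -> (A=4 B=0)
Step 2: empty(A) -> (A=0 B=0)
Step 3: fill(B) -> (A=0 B=7)
Step 4: fill(A) -> (A=4 B=7)
Step 5: empty(A) -> (A=0 B=7)
Step 6: pour(B -> A) -> (A=4 B=3)
Step 7: empty(A) -> (A=0 B=3)
Step 8: fill(B) -> (A=0 B=7)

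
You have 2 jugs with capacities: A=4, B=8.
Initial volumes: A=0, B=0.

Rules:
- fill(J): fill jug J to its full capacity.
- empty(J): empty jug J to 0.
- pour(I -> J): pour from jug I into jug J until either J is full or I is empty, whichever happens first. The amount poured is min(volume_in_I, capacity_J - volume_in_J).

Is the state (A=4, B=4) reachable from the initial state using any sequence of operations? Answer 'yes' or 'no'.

Answer: yes

Derivation:
BFS from (A=0, B=0):
  1. fill(B) -> (A=0 B=8)
  2. pour(B -> A) -> (A=4 B=4)
Target reached → yes.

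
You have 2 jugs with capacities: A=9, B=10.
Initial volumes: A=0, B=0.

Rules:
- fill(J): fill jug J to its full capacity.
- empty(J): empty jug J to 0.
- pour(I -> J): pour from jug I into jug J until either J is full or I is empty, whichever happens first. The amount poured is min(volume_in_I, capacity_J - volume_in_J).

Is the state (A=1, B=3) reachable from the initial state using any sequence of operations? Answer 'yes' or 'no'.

BFS explored all 38 reachable states.
Reachable set includes: (0,0), (0,1), (0,2), (0,3), (0,4), (0,5), (0,6), (0,7), (0,8), (0,9), (0,10), (1,0) ...
Target (A=1, B=3) not in reachable set → no.

Answer: no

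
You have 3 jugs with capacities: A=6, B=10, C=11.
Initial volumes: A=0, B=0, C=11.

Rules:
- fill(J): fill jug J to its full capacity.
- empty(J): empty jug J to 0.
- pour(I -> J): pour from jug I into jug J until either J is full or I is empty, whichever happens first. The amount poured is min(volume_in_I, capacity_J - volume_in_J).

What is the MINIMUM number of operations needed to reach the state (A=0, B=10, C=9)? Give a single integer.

BFS from (A=0, B=0, C=11). One shortest path:
  1. fill(B) -> (A=0 B=10 C=11)
  2. pour(B -> A) -> (A=6 B=4 C=11)
  3. empty(A) -> (A=0 B=4 C=11)
  4. pour(B -> A) -> (A=4 B=0 C=11)
  5. fill(B) -> (A=4 B=10 C=11)
  6. pour(C -> A) -> (A=6 B=10 C=9)
  7. empty(A) -> (A=0 B=10 C=9)
Reached target in 7 moves.

Answer: 7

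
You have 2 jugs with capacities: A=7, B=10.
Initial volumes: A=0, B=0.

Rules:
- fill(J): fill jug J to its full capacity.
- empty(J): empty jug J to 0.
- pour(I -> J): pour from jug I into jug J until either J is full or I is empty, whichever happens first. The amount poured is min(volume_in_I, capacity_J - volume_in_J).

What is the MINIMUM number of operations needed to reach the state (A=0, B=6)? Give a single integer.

BFS from (A=0, B=0). One shortest path:
  1. fill(B) -> (A=0 B=10)
  2. pour(B -> A) -> (A=7 B=3)
  3. empty(A) -> (A=0 B=3)
  4. pour(B -> A) -> (A=3 B=0)
  5. fill(B) -> (A=3 B=10)
  6. pour(B -> A) -> (A=7 B=6)
  7. empty(A) -> (A=0 B=6)
Reached target in 7 moves.

Answer: 7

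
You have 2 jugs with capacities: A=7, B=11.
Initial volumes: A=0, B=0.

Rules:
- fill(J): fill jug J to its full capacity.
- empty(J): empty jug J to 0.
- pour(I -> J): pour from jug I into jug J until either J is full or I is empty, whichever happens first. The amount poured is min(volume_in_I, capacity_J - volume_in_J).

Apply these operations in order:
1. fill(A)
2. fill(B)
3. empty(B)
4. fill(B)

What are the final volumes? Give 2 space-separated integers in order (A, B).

Answer: 7 11

Derivation:
Step 1: fill(A) -> (A=7 B=0)
Step 2: fill(B) -> (A=7 B=11)
Step 3: empty(B) -> (A=7 B=0)
Step 4: fill(B) -> (A=7 B=11)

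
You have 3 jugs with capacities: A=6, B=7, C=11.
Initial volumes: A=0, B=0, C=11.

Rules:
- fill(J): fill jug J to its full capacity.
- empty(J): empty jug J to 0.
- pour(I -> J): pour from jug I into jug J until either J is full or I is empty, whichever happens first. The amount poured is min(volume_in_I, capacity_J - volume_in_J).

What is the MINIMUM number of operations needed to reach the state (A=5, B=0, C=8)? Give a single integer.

Answer: 8

Derivation:
BFS from (A=0, B=0, C=11). One shortest path:
  1. fill(A) -> (A=6 B=0 C=11)
  2. fill(B) -> (A=6 B=7 C=11)
  3. empty(C) -> (A=6 B=7 C=0)
  4. pour(B -> C) -> (A=6 B=0 C=7)
  5. pour(A -> B) -> (A=0 B=6 C=7)
  6. pour(C -> A) -> (A=6 B=6 C=1)
  7. pour(A -> B) -> (A=5 B=7 C=1)
  8. pour(B -> C) -> (A=5 B=0 C=8)
Reached target in 8 moves.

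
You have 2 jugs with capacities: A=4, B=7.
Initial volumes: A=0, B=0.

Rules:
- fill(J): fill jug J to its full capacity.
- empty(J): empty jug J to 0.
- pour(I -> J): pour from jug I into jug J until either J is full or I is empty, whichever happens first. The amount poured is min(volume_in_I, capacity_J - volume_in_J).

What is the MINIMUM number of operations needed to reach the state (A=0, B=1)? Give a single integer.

Answer: 6

Derivation:
BFS from (A=0, B=0). One shortest path:
  1. fill(A) -> (A=4 B=0)
  2. pour(A -> B) -> (A=0 B=4)
  3. fill(A) -> (A=4 B=4)
  4. pour(A -> B) -> (A=1 B=7)
  5. empty(B) -> (A=1 B=0)
  6. pour(A -> B) -> (A=0 B=1)
Reached target in 6 moves.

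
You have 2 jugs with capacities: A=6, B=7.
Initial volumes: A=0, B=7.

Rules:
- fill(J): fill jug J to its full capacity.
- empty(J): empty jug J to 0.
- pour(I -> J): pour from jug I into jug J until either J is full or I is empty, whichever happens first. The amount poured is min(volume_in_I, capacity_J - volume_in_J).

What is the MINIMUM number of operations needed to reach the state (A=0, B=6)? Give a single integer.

BFS from (A=0, B=7). One shortest path:
  1. fill(A) -> (A=6 B=7)
  2. empty(B) -> (A=6 B=0)
  3. pour(A -> B) -> (A=0 B=6)
Reached target in 3 moves.

Answer: 3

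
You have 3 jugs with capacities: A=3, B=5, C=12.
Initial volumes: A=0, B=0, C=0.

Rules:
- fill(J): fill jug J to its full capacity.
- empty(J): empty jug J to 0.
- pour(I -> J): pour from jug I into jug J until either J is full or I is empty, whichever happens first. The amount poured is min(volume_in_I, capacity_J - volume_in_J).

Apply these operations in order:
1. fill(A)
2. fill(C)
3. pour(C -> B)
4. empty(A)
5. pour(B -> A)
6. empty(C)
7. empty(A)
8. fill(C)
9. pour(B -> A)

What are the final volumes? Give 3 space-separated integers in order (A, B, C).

Step 1: fill(A) -> (A=3 B=0 C=0)
Step 2: fill(C) -> (A=3 B=0 C=12)
Step 3: pour(C -> B) -> (A=3 B=5 C=7)
Step 4: empty(A) -> (A=0 B=5 C=7)
Step 5: pour(B -> A) -> (A=3 B=2 C=7)
Step 6: empty(C) -> (A=3 B=2 C=0)
Step 7: empty(A) -> (A=0 B=2 C=0)
Step 8: fill(C) -> (A=0 B=2 C=12)
Step 9: pour(B -> A) -> (A=2 B=0 C=12)

Answer: 2 0 12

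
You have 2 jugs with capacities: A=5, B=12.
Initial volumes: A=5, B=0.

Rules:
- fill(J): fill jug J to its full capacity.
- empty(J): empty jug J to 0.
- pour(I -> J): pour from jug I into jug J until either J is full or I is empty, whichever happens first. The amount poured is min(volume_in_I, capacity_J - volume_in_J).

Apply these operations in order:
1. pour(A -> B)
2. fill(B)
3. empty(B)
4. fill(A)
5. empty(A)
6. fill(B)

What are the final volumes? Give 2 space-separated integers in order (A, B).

Answer: 0 12

Derivation:
Step 1: pour(A -> B) -> (A=0 B=5)
Step 2: fill(B) -> (A=0 B=12)
Step 3: empty(B) -> (A=0 B=0)
Step 4: fill(A) -> (A=5 B=0)
Step 5: empty(A) -> (A=0 B=0)
Step 6: fill(B) -> (A=0 B=12)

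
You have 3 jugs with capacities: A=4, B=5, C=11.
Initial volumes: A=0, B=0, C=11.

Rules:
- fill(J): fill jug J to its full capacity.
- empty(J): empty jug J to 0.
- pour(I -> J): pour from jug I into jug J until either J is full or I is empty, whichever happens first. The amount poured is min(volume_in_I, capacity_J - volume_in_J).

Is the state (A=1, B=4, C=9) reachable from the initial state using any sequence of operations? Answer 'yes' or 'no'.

BFS explored all 240 reachable states.
Reachable set includes: (0,0,0), (0,0,1), (0,0,2), (0,0,3), (0,0,4), (0,0,5), (0,0,6), (0,0,7), (0,0,8), (0,0,9), (0,0,10), (0,0,11) ...
Target (A=1, B=4, C=9) not in reachable set → no.

Answer: no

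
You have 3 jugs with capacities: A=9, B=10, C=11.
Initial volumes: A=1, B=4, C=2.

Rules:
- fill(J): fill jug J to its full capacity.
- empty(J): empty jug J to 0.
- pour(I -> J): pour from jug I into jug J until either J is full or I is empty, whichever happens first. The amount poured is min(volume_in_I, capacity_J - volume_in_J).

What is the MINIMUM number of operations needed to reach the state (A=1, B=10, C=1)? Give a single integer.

Answer: 3

Derivation:
BFS from (A=1, B=4, C=2). One shortest path:
  1. empty(B) -> (A=1 B=0 C=2)
  2. fill(C) -> (A=1 B=0 C=11)
  3. pour(C -> B) -> (A=1 B=10 C=1)
Reached target in 3 moves.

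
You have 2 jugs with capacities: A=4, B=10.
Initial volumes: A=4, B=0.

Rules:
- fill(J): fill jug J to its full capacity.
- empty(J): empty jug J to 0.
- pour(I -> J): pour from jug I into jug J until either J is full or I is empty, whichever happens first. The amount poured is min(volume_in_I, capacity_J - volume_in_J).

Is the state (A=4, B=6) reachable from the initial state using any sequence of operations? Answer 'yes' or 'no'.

BFS from (A=4, B=0):
  1. empty(A) -> (A=0 B=0)
  2. fill(B) -> (A=0 B=10)
  3. pour(B -> A) -> (A=4 B=6)
Target reached → yes.

Answer: yes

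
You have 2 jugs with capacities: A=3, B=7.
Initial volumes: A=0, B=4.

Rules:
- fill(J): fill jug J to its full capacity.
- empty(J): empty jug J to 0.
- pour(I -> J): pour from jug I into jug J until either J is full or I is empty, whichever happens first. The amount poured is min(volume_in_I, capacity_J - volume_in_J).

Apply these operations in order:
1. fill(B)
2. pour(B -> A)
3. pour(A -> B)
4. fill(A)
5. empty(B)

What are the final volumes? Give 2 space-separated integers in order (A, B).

Answer: 3 0

Derivation:
Step 1: fill(B) -> (A=0 B=7)
Step 2: pour(B -> A) -> (A=3 B=4)
Step 3: pour(A -> B) -> (A=0 B=7)
Step 4: fill(A) -> (A=3 B=7)
Step 5: empty(B) -> (A=3 B=0)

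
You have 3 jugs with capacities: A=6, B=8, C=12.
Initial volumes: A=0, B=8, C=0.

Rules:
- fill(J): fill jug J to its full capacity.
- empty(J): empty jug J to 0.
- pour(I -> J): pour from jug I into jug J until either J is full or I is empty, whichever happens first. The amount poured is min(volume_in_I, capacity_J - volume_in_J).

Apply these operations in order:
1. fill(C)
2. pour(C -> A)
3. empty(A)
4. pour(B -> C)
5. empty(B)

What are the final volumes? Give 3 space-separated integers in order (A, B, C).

Step 1: fill(C) -> (A=0 B=8 C=12)
Step 2: pour(C -> A) -> (A=6 B=8 C=6)
Step 3: empty(A) -> (A=0 B=8 C=6)
Step 4: pour(B -> C) -> (A=0 B=2 C=12)
Step 5: empty(B) -> (A=0 B=0 C=12)

Answer: 0 0 12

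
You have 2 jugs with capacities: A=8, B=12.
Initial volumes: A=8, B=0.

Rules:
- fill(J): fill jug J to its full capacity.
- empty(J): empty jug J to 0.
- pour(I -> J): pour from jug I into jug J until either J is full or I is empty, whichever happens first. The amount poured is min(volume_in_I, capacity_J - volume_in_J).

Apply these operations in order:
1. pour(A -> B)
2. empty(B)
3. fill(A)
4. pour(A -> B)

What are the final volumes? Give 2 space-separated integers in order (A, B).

Answer: 0 8

Derivation:
Step 1: pour(A -> B) -> (A=0 B=8)
Step 2: empty(B) -> (A=0 B=0)
Step 3: fill(A) -> (A=8 B=0)
Step 4: pour(A -> B) -> (A=0 B=8)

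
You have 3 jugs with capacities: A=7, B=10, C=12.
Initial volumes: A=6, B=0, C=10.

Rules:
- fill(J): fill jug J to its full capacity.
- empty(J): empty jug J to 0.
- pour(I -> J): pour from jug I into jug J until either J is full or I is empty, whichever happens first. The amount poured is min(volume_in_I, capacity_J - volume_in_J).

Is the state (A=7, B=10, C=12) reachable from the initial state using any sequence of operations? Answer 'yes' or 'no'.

BFS from (A=6, B=0, C=10):
  1. fill(A) -> (A=7 B=0 C=10)
  2. fill(B) -> (A=7 B=10 C=10)
  3. fill(C) -> (A=7 B=10 C=12)
Target reached → yes.

Answer: yes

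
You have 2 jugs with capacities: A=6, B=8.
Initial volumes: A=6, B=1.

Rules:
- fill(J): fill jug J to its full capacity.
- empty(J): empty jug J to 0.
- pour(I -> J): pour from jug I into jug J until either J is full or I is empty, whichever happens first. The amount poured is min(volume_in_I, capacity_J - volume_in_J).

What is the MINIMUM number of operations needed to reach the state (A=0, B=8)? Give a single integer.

BFS from (A=6, B=1). One shortest path:
  1. empty(A) -> (A=0 B=1)
  2. fill(B) -> (A=0 B=8)
Reached target in 2 moves.

Answer: 2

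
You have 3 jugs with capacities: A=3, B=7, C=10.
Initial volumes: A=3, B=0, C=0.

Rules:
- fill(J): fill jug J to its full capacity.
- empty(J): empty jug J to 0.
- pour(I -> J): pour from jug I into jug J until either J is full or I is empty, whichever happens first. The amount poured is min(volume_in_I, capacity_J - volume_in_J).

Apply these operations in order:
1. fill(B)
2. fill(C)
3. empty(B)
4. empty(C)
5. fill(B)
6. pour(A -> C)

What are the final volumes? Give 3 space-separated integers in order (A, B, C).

Answer: 0 7 3

Derivation:
Step 1: fill(B) -> (A=3 B=7 C=0)
Step 2: fill(C) -> (A=3 B=7 C=10)
Step 3: empty(B) -> (A=3 B=0 C=10)
Step 4: empty(C) -> (A=3 B=0 C=0)
Step 5: fill(B) -> (A=3 B=7 C=0)
Step 6: pour(A -> C) -> (A=0 B=7 C=3)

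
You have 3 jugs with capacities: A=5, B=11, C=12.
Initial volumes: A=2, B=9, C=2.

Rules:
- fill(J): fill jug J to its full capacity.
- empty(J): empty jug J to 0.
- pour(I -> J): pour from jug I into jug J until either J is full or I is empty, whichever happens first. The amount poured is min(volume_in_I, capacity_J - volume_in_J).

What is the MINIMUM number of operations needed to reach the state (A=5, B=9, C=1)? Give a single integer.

BFS from (A=2, B=9, C=2). One shortest path:
  1. fill(B) -> (A=2 B=11 C=2)
  2. pour(B -> C) -> (A=2 B=1 C=12)
  3. pour(B -> A) -> (A=3 B=0 C=12)
  4. pour(C -> B) -> (A=3 B=11 C=1)
  5. pour(B -> A) -> (A=5 B=9 C=1)
Reached target in 5 moves.

Answer: 5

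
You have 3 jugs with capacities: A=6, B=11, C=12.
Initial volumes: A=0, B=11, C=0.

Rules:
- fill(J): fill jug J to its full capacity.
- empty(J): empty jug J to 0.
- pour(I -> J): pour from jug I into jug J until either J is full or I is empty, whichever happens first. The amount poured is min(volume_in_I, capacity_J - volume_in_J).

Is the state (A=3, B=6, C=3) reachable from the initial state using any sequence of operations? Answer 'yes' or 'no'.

Answer: no

Derivation:
BFS explored all 542 reachable states.
Reachable set includes: (0,0,0), (0,0,1), (0,0,2), (0,0,3), (0,0,4), (0,0,5), (0,0,6), (0,0,7), (0,0,8), (0,0,9), (0,0,10), (0,0,11) ...
Target (A=3, B=6, C=3) not in reachable set → no.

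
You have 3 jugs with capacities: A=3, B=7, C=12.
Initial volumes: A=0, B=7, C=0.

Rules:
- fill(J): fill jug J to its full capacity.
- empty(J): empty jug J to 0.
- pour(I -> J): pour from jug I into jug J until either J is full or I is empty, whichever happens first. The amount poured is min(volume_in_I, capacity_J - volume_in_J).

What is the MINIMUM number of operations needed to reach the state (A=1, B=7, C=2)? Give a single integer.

Answer: 8

Derivation:
BFS from (A=0, B=7, C=0). One shortest path:
  1. fill(A) -> (A=3 B=7 C=0)
  2. pour(A -> C) -> (A=0 B=7 C=3)
  3. pour(B -> A) -> (A=3 B=4 C=3)
  4. pour(A -> C) -> (A=0 B=4 C=6)
  5. pour(B -> A) -> (A=3 B=1 C=6)
  6. pour(A -> C) -> (A=0 B=1 C=9)
  7. pour(B -> A) -> (A=1 B=0 C=9)
  8. pour(C -> B) -> (A=1 B=7 C=2)
Reached target in 8 moves.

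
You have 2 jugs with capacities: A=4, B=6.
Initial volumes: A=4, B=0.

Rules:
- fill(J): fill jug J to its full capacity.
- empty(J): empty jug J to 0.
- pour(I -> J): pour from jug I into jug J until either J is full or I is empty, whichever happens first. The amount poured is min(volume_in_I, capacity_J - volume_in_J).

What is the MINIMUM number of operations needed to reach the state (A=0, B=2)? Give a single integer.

Answer: 4

Derivation:
BFS from (A=4, B=0). One shortest path:
  1. empty(A) -> (A=0 B=0)
  2. fill(B) -> (A=0 B=6)
  3. pour(B -> A) -> (A=4 B=2)
  4. empty(A) -> (A=0 B=2)
Reached target in 4 moves.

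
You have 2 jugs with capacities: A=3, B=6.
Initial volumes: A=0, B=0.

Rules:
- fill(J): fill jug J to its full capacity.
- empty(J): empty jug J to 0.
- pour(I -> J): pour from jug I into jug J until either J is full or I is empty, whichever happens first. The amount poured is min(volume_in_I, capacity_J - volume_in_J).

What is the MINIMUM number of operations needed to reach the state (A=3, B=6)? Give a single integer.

Answer: 2

Derivation:
BFS from (A=0, B=0). One shortest path:
  1. fill(A) -> (A=3 B=0)
  2. fill(B) -> (A=3 B=6)
Reached target in 2 moves.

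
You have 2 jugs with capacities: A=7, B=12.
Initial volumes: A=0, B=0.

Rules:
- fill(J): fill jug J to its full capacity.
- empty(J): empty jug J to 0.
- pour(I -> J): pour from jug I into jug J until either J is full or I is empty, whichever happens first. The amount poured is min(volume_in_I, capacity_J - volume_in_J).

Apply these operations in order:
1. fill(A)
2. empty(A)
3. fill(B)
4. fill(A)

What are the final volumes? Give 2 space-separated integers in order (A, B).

Answer: 7 12

Derivation:
Step 1: fill(A) -> (A=7 B=0)
Step 2: empty(A) -> (A=0 B=0)
Step 3: fill(B) -> (A=0 B=12)
Step 4: fill(A) -> (A=7 B=12)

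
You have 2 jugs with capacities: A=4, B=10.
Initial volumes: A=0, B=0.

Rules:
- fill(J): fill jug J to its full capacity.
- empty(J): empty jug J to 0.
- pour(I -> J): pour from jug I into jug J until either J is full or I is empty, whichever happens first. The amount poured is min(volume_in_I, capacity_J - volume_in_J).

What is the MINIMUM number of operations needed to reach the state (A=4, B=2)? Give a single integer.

Answer: 4

Derivation:
BFS from (A=0, B=0). One shortest path:
  1. fill(B) -> (A=0 B=10)
  2. pour(B -> A) -> (A=4 B=6)
  3. empty(A) -> (A=0 B=6)
  4. pour(B -> A) -> (A=4 B=2)
Reached target in 4 moves.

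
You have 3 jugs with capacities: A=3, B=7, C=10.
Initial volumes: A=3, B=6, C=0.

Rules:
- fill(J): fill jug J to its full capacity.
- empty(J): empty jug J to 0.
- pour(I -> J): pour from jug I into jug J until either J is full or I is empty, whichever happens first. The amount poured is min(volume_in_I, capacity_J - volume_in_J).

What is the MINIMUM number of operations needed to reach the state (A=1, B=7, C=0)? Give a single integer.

BFS from (A=3, B=6, C=0). One shortest path:
  1. pour(A -> B) -> (A=2 B=7 C=0)
  2. empty(B) -> (A=2 B=0 C=0)
  3. pour(A -> B) -> (A=0 B=2 C=0)
  4. fill(A) -> (A=3 B=2 C=0)
  5. pour(A -> B) -> (A=0 B=5 C=0)
  6. fill(A) -> (A=3 B=5 C=0)
  7. pour(A -> B) -> (A=1 B=7 C=0)
Reached target in 7 moves.

Answer: 7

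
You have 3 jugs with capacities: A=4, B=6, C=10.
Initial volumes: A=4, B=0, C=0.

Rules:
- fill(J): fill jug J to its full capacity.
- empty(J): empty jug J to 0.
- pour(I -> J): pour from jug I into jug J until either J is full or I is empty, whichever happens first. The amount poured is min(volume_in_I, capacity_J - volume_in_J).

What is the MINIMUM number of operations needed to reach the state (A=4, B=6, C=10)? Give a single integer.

Answer: 2

Derivation:
BFS from (A=4, B=0, C=0). One shortest path:
  1. fill(B) -> (A=4 B=6 C=0)
  2. fill(C) -> (A=4 B=6 C=10)
Reached target in 2 moves.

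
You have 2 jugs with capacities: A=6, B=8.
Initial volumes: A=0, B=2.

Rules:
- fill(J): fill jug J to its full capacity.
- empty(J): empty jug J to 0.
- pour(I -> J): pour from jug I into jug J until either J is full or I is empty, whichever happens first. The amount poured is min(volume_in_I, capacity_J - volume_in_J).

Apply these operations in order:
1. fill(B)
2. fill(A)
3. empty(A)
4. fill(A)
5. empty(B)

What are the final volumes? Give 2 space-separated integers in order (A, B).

Step 1: fill(B) -> (A=0 B=8)
Step 2: fill(A) -> (A=6 B=8)
Step 3: empty(A) -> (A=0 B=8)
Step 4: fill(A) -> (A=6 B=8)
Step 5: empty(B) -> (A=6 B=0)

Answer: 6 0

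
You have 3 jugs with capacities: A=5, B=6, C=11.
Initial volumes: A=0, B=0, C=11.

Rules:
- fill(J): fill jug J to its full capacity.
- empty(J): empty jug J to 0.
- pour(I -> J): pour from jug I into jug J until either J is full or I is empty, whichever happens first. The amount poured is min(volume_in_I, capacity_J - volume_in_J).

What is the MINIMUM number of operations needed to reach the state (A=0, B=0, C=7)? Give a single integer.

BFS from (A=0, B=0, C=11). One shortest path:
  1. fill(B) -> (A=0 B=6 C=11)
  2. pour(B -> A) -> (A=5 B=1 C=11)
  3. empty(A) -> (A=0 B=1 C=11)
  4. pour(B -> A) -> (A=1 B=0 C=11)
  5. pour(C -> A) -> (A=5 B=0 C=7)
  6. empty(A) -> (A=0 B=0 C=7)
Reached target in 6 moves.

Answer: 6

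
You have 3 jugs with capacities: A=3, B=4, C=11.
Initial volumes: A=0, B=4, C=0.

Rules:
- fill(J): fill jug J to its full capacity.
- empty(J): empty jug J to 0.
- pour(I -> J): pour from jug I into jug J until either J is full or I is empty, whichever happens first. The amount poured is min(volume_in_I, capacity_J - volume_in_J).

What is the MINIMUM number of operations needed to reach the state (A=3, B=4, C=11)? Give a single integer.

Answer: 2

Derivation:
BFS from (A=0, B=4, C=0). One shortest path:
  1. fill(A) -> (A=3 B=4 C=0)
  2. fill(C) -> (A=3 B=4 C=11)
Reached target in 2 moves.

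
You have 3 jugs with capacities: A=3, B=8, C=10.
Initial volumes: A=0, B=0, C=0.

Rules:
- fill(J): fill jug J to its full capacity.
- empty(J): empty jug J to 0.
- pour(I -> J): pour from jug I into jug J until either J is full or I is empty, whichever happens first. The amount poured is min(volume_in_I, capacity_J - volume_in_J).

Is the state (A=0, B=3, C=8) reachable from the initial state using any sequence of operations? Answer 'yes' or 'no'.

BFS from (A=0, B=0, C=0):
  1. fill(A) -> (A=3 B=0 C=0)
  2. fill(B) -> (A=3 B=8 C=0)
  3. pour(B -> C) -> (A=3 B=0 C=8)
  4. pour(A -> B) -> (A=0 B=3 C=8)
Target reached → yes.

Answer: yes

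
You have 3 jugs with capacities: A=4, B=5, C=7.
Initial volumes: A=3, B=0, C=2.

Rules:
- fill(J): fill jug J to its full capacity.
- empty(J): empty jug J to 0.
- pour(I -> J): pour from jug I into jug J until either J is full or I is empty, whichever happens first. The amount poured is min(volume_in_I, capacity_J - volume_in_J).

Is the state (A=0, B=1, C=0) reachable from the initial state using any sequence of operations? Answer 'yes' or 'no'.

BFS from (A=3, B=0, C=2):
  1. pour(C -> A) -> (A=4 B=0 C=1)
  2. empty(A) -> (A=0 B=0 C=1)
  3. pour(C -> B) -> (A=0 B=1 C=0)
Target reached → yes.

Answer: yes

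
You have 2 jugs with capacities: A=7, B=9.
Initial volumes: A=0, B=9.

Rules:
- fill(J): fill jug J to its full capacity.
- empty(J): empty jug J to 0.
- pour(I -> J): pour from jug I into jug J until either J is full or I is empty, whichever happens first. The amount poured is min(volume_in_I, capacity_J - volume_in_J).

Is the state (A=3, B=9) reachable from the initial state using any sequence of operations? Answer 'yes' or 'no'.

BFS from (A=0, B=9):
  1. fill(A) -> (A=7 B=9)
  2. empty(B) -> (A=7 B=0)
  3. pour(A -> B) -> (A=0 B=7)
  4. fill(A) -> (A=7 B=7)
  5. pour(A -> B) -> (A=5 B=9)
  6. empty(B) -> (A=5 B=0)
  7. pour(A -> B) -> (A=0 B=5)
  8. fill(A) -> (A=7 B=5)
  9. pour(A -> B) -> (A=3 B=9)
Target reached → yes.

Answer: yes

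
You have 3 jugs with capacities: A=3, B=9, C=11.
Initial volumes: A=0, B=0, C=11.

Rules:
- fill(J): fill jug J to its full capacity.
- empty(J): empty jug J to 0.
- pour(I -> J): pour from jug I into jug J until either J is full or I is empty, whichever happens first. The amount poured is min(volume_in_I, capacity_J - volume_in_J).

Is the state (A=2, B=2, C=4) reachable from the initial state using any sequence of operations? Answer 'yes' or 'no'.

Answer: no

Derivation:
BFS explored all 320 reachable states.
Reachable set includes: (0,0,0), (0,0,1), (0,0,2), (0,0,3), (0,0,4), (0,0,5), (0,0,6), (0,0,7), (0,0,8), (0,0,9), (0,0,10), (0,0,11) ...
Target (A=2, B=2, C=4) not in reachable set → no.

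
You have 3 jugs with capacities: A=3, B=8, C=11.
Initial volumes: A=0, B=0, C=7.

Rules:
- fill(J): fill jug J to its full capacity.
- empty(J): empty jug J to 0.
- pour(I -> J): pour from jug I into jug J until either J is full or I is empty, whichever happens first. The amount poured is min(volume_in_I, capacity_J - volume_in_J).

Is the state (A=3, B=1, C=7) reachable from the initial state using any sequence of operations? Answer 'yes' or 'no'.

Answer: yes

Derivation:
BFS from (A=0, B=0, C=7):
  1. fill(A) -> (A=3 B=0 C=7)
  2. pour(A -> B) -> (A=0 B=3 C=7)
  3. fill(A) -> (A=3 B=3 C=7)
  4. pour(A -> B) -> (A=0 B=6 C=7)
  5. fill(A) -> (A=3 B=6 C=7)
  6. pour(A -> B) -> (A=1 B=8 C=7)
  7. empty(B) -> (A=1 B=0 C=7)
  8. pour(A -> B) -> (A=0 B=1 C=7)
  9. fill(A) -> (A=3 B=1 C=7)
Target reached → yes.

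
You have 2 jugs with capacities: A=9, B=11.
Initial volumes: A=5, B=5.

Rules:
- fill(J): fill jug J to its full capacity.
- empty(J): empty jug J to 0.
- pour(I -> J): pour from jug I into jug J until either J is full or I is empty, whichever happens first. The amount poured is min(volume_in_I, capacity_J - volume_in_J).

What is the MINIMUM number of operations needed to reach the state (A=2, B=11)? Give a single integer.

Answer: 6

Derivation:
BFS from (A=5, B=5). One shortest path:
  1. empty(A) -> (A=0 B=5)
  2. fill(B) -> (A=0 B=11)
  3. pour(B -> A) -> (A=9 B=2)
  4. empty(A) -> (A=0 B=2)
  5. pour(B -> A) -> (A=2 B=0)
  6. fill(B) -> (A=2 B=11)
Reached target in 6 moves.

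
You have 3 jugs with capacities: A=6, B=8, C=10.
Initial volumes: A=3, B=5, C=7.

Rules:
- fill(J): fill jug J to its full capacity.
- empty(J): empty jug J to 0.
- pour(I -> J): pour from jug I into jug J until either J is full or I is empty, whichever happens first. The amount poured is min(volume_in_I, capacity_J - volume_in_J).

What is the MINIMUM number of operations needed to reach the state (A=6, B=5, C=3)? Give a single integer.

Answer: 3

Derivation:
BFS from (A=3, B=5, C=7). One shortest path:
  1. empty(C) -> (A=3 B=5 C=0)
  2. pour(A -> C) -> (A=0 B=5 C=3)
  3. fill(A) -> (A=6 B=5 C=3)
Reached target in 3 moves.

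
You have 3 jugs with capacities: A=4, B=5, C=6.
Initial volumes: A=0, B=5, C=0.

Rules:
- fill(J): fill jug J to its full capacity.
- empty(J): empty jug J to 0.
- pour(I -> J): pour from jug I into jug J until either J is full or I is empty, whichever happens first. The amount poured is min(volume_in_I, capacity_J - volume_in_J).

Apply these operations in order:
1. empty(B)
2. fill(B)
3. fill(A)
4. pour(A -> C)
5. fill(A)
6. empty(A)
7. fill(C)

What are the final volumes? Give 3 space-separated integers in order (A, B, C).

Step 1: empty(B) -> (A=0 B=0 C=0)
Step 2: fill(B) -> (A=0 B=5 C=0)
Step 3: fill(A) -> (A=4 B=5 C=0)
Step 4: pour(A -> C) -> (A=0 B=5 C=4)
Step 5: fill(A) -> (A=4 B=5 C=4)
Step 6: empty(A) -> (A=0 B=5 C=4)
Step 7: fill(C) -> (A=0 B=5 C=6)

Answer: 0 5 6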